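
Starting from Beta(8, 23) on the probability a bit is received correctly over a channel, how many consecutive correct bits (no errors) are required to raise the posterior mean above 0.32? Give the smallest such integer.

After k correct bits and 0 errors the posterior is Beta(8+k, 23), with mean (8+k)/(8+23+k).
Set (8+k)/(31+k) > 0.32 and solve: k > (0.32·31 − 8)/(1 − 0.32) = 2.824.
The smallest integer exceeding 2.824 is 3.

k = 3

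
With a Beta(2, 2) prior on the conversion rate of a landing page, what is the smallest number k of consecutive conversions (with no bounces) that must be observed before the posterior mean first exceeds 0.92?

After k conversions and 0 bounces the posterior is Beta(2+k, 2), with mean (2+k)/(2+2+k).
Set (2+k)/(4+k) > 0.92 and solve: k > (0.92·4 − 2)/(1 − 0.92) = 21.000.
The smallest integer exceeding 21.000 is 22, and checking k=22: (24)/(26) = 0.9231 > 0.92.

k = 22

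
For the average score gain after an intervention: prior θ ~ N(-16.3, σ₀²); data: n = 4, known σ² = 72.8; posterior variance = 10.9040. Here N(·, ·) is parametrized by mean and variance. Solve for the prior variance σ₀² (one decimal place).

Posterior precision equals prior precision plus data precision: 1/σ_n² = 1/σ₀² + n/σ².
So 1/σ₀² = 1/10.9040 − 4/72.8 = 0.091709 − 0.054945 = 0.036764.
Hence σ₀² = 1/0.036764 ≈ 27.2.

σ₀² = 27.2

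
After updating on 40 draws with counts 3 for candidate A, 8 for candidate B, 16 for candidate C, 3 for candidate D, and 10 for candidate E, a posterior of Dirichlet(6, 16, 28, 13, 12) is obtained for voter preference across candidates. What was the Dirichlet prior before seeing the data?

For a Dirichlet(α) prior with multinomial counts c, the posterior is Dirichlet(α + c) componentwise.
Subtract each count from the matching posterior parameter: 6−3=3, 16−8=8, 28−16=12, 13−3=10, 12−10=2.

Dirichlet(3, 8, 12, 10, 2)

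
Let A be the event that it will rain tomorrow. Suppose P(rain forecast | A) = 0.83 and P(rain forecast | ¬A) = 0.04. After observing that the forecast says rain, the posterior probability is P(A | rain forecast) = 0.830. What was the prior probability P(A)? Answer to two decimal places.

Bayes' rule in odds form gives O(A|E) = O(A)·[P(E|A)/P(E|¬A)], hence O(A) = O(A|E)/LR.
Posterior odds = 0.830/(1−0.830) = 4.8824. LR = 0.83/0.04 = 20.7500.
Prior odds = 4.8824/20.7500 = 0.2353, so P(A) = 0.2353/(1+0.2353) ≈ 0.19.

P(A) = 0.19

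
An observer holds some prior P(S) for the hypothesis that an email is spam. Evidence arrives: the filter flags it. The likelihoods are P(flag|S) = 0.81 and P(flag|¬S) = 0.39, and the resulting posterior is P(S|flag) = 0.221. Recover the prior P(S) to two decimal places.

In odds form, posterior odds = prior odds × likelihood ratio, so prior odds = posterior odds ÷ LR.
Posterior odds = 0.221/(1−0.221) = 0.2837. LR = 0.81/0.39 = 2.0769.
Prior odds = 0.2837/2.0769 = 0.1366, so P(S) = 0.1366/(1+0.1366) ≈ 0.12.

P(S) = 0.12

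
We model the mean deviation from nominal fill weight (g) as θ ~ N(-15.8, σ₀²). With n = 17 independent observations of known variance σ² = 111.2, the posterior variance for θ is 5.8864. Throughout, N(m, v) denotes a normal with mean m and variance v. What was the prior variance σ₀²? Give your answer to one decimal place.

Posterior precision equals prior precision plus data precision: 1/σ_n² = 1/σ₀² + n/σ².
So 1/σ₀² = 1/5.8864 − 17/111.2 = 0.169883 − 0.152878 = 0.017005.
Hence σ₀² = 1/0.017005 ≈ 58.8.

σ₀² = 58.8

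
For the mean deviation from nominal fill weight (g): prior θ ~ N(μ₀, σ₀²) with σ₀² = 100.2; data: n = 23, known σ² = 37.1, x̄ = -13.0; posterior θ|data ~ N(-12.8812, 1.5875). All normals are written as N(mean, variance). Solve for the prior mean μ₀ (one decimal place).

μ₀ = -5.5

With known observation variance, the Normal–Normal posterior has precision τ_n = τ₀ + n/σ² and mean μ_n = (τ₀μ₀ + (n/σ²)x̄)/τ_n.
Here τ₀ = 1/100.2 = 0.009980 and τ_data = 23/37.1 = 0.619946, so τ_n = 0.629926.
Rearranging for μ₀: μ₀ = (μ_n·τ_n − τ_data·x̄)/τ₀ = (-12.8812·0.629926 − 0.619946·-13.0) / 0.009980 = -0.054905/0.009980 ≈ -5.5.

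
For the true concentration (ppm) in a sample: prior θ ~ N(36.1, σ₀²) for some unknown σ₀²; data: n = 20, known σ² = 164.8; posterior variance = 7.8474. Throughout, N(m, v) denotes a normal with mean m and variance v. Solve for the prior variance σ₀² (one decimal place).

σ₀² = 164.7

For the Normal–Normal model with known σ², precisions add: τ_n = τ₀ + n/σ².
So 1/σ₀² = 1/7.8474 − 20/164.8 = 0.127431 − 0.121359 = 0.006072.
Hence σ₀² = 1/0.006072 ≈ 164.7.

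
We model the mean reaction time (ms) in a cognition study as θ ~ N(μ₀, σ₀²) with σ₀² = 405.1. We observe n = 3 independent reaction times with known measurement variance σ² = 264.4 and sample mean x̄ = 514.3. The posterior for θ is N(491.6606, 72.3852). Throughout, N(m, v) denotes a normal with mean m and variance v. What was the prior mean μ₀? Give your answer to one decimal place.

With known observation variance, the Normal–Normal posterior has precision τ_n = τ₀ + n/σ² and mean μ_n = (τ₀μ₀ + (n/σ²)x̄)/τ_n.
Here τ₀ = 1/405.1 = 0.002469 and τ_data = 3/264.4 = 0.011346, so τ_n = 0.013815.
Rearranging for μ₀: μ₀ = (μ_n·τ_n − τ_data·x̄)/τ₀ = (491.6606·0.013815 − 0.011346·514.3) / 0.002469 = 0.957043/0.002469 ≈ 387.6.

μ₀ = 387.6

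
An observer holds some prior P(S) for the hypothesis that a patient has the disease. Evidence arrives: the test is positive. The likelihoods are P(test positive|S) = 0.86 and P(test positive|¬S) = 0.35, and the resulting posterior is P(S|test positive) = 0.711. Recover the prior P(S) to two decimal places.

P(S) = 0.50

In odds form, posterior odds = prior odds × likelihood ratio, so prior odds = posterior odds ÷ LR.
Posterior odds = 0.711/(1−0.711) = 2.4602. LR = 0.86/0.35 = 2.4571.
Prior odds = 2.4602/2.4571 = 1.0013, so P(S) = 1.0013/(1+1.0013) ≈ 0.50.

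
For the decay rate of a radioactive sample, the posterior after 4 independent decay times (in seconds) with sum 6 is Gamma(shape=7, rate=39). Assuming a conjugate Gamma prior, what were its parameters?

For an exponential likelihood with a Gamma(α, β) prior on the rate, n observations with total T give posterior Gamma(α+n, β+T).
So α = 7 − 4 = 3 and β = 39 − 6 = 33.

Gamma(shape=3, rate=33)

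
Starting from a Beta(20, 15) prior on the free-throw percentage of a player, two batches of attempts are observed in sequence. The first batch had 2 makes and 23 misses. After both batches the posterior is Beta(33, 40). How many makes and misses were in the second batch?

11 makes and 2 misses

Sequential conjugate updates are equivalent to a single update on the pooled data, so total successes = posterior α − prior α and total failures = posterior β − prior β.
Total across both batches: 33−20=13 makes, 40−15=25 misses.
Subtract the first batch: 13−2=11 makes and 25−23=2 misses.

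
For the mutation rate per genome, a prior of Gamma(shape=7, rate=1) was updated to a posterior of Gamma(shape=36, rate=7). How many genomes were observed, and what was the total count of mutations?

Gamma–Poisson conjugacy: posterior shape = α + Σxᵢ, posterior rate = β + n.
Matching: Σxᵢ = 36 − 7 = 29 and n = 7 − 1 = 6.

n = 6 genomes with total 29 mutations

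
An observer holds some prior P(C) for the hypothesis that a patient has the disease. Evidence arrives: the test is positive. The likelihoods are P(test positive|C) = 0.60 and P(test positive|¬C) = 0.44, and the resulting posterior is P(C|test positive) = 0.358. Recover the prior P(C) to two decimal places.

P(C) = 0.29

Bayes' rule in odds form gives O(C|E) = O(C)·[P(E|C)/P(E|¬C)], hence O(C) = O(C|E)/LR.
Posterior odds = 0.358/(1−0.358) = 0.5576. LR = 0.60/0.44 = 1.3636.
Prior odds = 0.5576/1.3636 = 0.4089, so P(C) = 0.4089/(1+0.4089) ≈ 0.29.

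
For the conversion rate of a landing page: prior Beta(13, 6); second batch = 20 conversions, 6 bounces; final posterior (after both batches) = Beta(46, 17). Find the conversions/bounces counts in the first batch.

Sequential conjugate updates are equivalent to a single update on the pooled data, so total successes = posterior α − prior α and total failures = posterior β − prior β.
Total across both batches: 46−13=33 conversions, 17−6=11 bounces.
Subtract the second batch: 33−20=13 conversions and 11−6=5 bounces.

13 conversions and 5 bounces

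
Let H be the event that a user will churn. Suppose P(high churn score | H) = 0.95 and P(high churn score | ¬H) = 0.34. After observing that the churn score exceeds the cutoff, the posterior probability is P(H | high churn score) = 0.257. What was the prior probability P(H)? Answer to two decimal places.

Bayes' rule in odds form gives O(H|E) = O(H)·[P(E|H)/P(E|¬H)], hence O(H) = O(H|E)/LR.
Posterior odds = 0.257/(1−0.257) = 0.3459. LR = 0.95/0.34 = 2.7941.
Prior odds = 0.3459/2.7941 = 0.1238, so P(H) = 0.1238/(1+0.1238) ≈ 0.11.

P(H) = 0.11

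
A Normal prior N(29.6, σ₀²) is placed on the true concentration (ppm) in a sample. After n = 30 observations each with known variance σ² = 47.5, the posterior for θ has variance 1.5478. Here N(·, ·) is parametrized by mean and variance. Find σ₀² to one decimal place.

σ₀² = 69.0

For the Normal–Normal model with known σ², precisions add: τ_n = τ₀ + n/σ².
So 1/σ₀² = 1/1.5478 − 30/47.5 = 0.646078 − 0.631579 = 0.014499.
Hence σ₀² = 1/0.014499 ≈ 69.0.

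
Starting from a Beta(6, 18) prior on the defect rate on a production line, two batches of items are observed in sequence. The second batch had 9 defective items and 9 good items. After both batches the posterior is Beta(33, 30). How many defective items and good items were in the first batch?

Because Beta–binomial updating is additive in the counts, the combined data contributed (α_post−α_prior, β_post−β_prior) successes and failures.
Total across both batches: 33−6=27 defective items, 30−18=12 good items.
Subtract the second batch: 27−9=18 defective items and 12−9=3 good items.

18 defective items and 3 good items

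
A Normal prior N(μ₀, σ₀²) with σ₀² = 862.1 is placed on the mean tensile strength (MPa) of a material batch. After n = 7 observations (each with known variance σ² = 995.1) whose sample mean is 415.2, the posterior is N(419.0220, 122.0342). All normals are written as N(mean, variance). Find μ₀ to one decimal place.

With known observation variance, the Normal–Normal posterior has precision τ_n = τ₀ + n/σ² and mean μ_n = (τ₀μ₀ + (n/σ²)x̄)/τ_n.
Here τ₀ = 1/862.1 = 0.001160 and τ_data = 7/995.1 = 0.007034, so τ_n = 0.008194.
Rearranging for μ₀: μ₀ = (μ_n·τ_n − τ_data·x̄)/τ₀ = (419.0220·0.008194 − 0.007034·415.2) / 0.001160 = 0.512949/0.001160 ≈ 442.2.

μ₀ = 442.2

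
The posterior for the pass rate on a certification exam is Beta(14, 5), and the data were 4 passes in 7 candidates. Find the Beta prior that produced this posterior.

Beta is conjugate to the binomial likelihood: posterior = Beta(a+s, b+f).
Subtract the data counts: 14−4=10, 5−3=2.

Beta(10, 2)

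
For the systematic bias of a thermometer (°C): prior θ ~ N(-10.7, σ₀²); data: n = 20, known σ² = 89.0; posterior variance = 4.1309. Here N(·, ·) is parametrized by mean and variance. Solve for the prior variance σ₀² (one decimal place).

For the Normal–Normal model with known σ², precisions add: τ_n = τ₀ + n/σ².
So 1/σ₀² = 1/4.1309 − 20/89.0 = 0.242078 − 0.224719 = 0.017359.
Hence σ₀² = 1/0.017359 ≈ 57.6.

σ₀² = 57.6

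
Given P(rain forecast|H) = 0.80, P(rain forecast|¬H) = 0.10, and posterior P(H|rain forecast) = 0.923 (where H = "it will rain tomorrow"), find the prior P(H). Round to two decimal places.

In odds form, posterior odds = prior odds × likelihood ratio, so prior odds = posterior odds ÷ LR.
Posterior odds = 0.923/(1−0.923) = 11.9870. LR = 0.80/0.10 = 8.0000.
Prior odds = 11.9870/8.0000 = 1.4984, so P(H) = 1.4984/(1+1.4984) ≈ 0.60.

P(H) = 0.60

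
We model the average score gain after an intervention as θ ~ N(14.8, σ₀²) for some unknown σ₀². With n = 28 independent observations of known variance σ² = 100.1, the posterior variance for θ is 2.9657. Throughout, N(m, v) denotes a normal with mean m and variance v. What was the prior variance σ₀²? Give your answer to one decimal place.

Posterior precision equals prior precision plus data precision: 1/σ_n² = 1/σ₀² + n/σ².
So 1/σ₀² = 1/2.9657 − 28/100.1 = 0.337189 − 0.279720 = 0.057469.
Hence σ₀² = 1/0.057469 ≈ 17.4.

σ₀² = 17.4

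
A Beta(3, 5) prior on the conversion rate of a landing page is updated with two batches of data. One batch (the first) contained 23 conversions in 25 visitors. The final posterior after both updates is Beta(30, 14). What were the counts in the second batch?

Sequential conjugate updates are equivalent to a single update on the pooled data, so total successes = posterior α − prior α and total failures = posterior β − prior β.
Total across both batches: 30−3=27 conversions, 14−5=9 bounces.
Subtract the first batch: 27−23=4 conversions and 9−2=7 bounces.

4 conversions and 7 bounces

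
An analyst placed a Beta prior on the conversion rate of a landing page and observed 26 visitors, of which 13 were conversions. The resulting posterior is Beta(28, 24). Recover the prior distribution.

Beta(15, 11)

Beta is conjugate to the binomial likelihood: posterior = Beta(α+s, β+f).
Subtract the data counts: 28−13=15, 24−13=11.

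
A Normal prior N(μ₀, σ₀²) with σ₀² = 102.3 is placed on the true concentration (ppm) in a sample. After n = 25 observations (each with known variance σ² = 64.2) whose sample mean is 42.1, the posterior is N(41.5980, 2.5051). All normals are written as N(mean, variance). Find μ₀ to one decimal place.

With known observation variance, the Normal–Normal posterior has precision τ_n = τ₀ + n/σ² and mean μ_n = (τ₀μ₀ + (n/σ²)x̄)/τ_n.
Here τ₀ = 1/102.3 = 0.009775 and τ_data = 25/64.2 = 0.389408, so τ_n = 0.399183.
Rearranging for μ₀: μ₀ = (μ_n·τ_n − τ_data·x̄)/τ₀ = (41.5980·0.399183 − 0.389408·42.1) / 0.009775 = 0.211138/0.009775 ≈ 21.6.

μ₀ = 21.6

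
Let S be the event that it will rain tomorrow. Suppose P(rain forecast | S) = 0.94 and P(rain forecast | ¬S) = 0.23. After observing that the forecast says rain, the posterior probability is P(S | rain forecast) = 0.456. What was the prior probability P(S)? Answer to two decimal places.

Bayes' rule in odds form gives O(S|E) = O(S)·[P(E|S)/P(E|¬S)], hence O(S) = O(S|E)/LR.
Posterior odds = 0.456/(1−0.456) = 0.8382. LR = 0.94/0.23 = 4.0870.
Prior odds = 0.8382/4.0870 = 0.2051, so P(S) = 0.2051/(1+0.2051) ≈ 0.17.

P(S) = 0.17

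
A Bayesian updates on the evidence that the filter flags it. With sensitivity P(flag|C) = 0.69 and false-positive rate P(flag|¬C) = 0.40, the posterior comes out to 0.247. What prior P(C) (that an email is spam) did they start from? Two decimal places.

P(C) = 0.16

In odds form, posterior odds = prior odds × likelihood ratio, so prior odds = posterior odds ÷ LR.
Posterior odds = 0.247/(1−0.247) = 0.3280. LR = 0.69/0.40 = 1.7250.
Prior odds = 0.3280/1.7250 = 0.1901, so P(C) = 0.1901/(1+0.1901) ≈ 0.16.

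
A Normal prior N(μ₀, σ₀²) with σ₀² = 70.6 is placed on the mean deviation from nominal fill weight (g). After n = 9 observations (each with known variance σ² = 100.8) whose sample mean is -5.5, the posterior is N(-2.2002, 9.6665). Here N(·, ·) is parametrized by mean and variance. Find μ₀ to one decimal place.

μ₀ = 18.6

With known observation variance, the Normal–Normal posterior has precision τ_n = τ₀ + n/σ² and mean μ_n = (τ₀μ₀ + (n/σ²)x̄)/τ_n.
Here τ₀ = 1/70.6 = 0.014164 and τ_data = 9/100.8 = 0.089286, so τ_n = 0.103450.
Rearranging for μ₀: μ₀ = (μ_n·τ_n − τ_data·x̄)/τ₀ = (-2.2002·0.103450 − 0.089286·-5.5) / 0.014164 = 0.263462/0.014164 ≈ 18.6.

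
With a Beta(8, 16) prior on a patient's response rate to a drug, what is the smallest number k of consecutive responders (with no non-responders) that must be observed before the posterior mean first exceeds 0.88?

k = 110

After k responders and 0 non-responders the posterior is Beta(8+k, 16), with mean (8+k)/(8+16+k).
Set (8+k)/(24+k) > 0.88 and solve: k > (0.88·24 − 8)/(1 − 0.88) = 109.333.
The smallest integer exceeding 109.333 is 110.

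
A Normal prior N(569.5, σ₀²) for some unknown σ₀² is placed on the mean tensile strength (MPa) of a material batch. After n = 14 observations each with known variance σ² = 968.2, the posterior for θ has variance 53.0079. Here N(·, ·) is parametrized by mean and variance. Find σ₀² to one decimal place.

Posterior precision equals prior precision plus data precision: 1/σ_n² = 1/σ₀² + n/σ².
So 1/σ₀² = 1/53.0079 − 14/968.2 = 0.018865 − 0.014460 = 0.004405.
Hence σ₀² = 1/0.004405 ≈ 227.0.

σ₀² = 227.0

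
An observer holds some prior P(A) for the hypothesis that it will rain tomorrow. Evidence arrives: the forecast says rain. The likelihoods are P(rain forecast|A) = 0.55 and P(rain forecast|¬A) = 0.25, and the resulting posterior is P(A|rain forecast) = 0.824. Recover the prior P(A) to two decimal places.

P(A) = 0.68

In odds form, posterior odds = prior odds × likelihood ratio, so prior odds = posterior odds ÷ LR.
Posterior odds = 0.824/(1−0.824) = 4.6818. LR = 0.55/0.25 = 2.2000.
Prior odds = 4.6818/2.2000 = 2.1281, so P(A) = 2.1281/(1+2.1281) ≈ 0.68.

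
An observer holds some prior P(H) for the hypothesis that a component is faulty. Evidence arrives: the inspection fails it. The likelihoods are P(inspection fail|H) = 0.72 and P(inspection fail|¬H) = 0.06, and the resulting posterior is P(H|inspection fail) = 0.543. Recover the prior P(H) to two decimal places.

Bayes' rule in odds form gives O(H|E) = O(H)·[P(E|H)/P(E|¬H)], hence O(H) = O(H|E)/LR.
Posterior odds = 0.543/(1−0.543) = 1.1882. LR = 0.72/0.06 = 12.0000.
Prior odds = 1.1882/12.0000 = 0.0990, so P(H) = 0.0990/(1+0.0990) ≈ 0.09.

P(H) = 0.09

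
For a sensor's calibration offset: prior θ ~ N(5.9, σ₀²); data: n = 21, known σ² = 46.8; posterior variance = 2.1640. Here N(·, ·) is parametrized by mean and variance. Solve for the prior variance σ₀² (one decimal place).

For the Normal–Normal model with known σ², precisions add: τ_n = τ₀ + n/σ².
So 1/σ₀² = 1/2.1640 − 21/46.8 = 0.462107 − 0.448718 = 0.013389.
Hence σ₀² = 1/0.013389 ≈ 74.7.

σ₀² = 74.7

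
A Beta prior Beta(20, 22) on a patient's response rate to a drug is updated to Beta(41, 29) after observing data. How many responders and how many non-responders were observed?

21 responders and 7 non-responders

A Beta(a, b) prior with s successes and f failures in binomial data gives a Beta(a+s, b+f) posterior.
So s = 41 − 20 = 21 and f = 29 − 22 = 7.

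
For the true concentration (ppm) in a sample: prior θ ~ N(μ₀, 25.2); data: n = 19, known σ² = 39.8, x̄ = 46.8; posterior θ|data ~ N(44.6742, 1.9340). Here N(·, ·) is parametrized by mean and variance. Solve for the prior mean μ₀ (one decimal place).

μ₀ = 19.1

With known observation variance, the Normal–Normal posterior has precision τ_n = τ₀ + n/σ² and mean μ_n = (τ₀μ₀ + (n/σ²)x̄)/τ_n.
Here τ₀ = 1/25.2 = 0.039683 and τ_data = 19/39.8 = 0.477387, so τ_n = 0.517070.
Rearranging for μ₀: μ₀ = (μ_n·τ_n − τ_data·x̄)/τ₀ = (44.6742·0.517070 − 0.477387·46.8) / 0.039683 = 0.757977/0.039683 ≈ 19.1.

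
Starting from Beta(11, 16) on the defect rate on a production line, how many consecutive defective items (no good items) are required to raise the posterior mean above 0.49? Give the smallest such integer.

After k defective items and 0 good items the posterior is Beta(11+k, 16), with mean (11+k)/(11+16+k).
Set (11+k)/(27+k) > 0.49 and solve: k > (0.49·27 − 11)/(1 − 0.49) = 4.373.
The smallest integer exceeding 4.373 is 5, and checking k=5: (16)/(32) = 0.5000 > 0.49.

k = 5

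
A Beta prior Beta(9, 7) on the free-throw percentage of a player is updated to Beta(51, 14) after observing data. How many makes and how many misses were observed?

42 makes and 7 misses

A Beta(a, b) prior with s successes and f failures in binomial data gives a Beta(a+s, b+f) posterior.
Match parameters: s=51−9=42, f=14−7=7.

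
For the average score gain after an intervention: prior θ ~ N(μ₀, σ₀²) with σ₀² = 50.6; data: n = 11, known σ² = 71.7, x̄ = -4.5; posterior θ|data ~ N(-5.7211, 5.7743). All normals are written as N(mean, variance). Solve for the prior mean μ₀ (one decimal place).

μ₀ = -15.2

The posterior mean is a precision-weighted average: μ_n = (τ₀μ₀ + τ_data·x̄)/(τ₀+τ_data), with τ₀=1/σ₀² and τ_data=n/σ².
Here τ₀ = 1/50.6 = 0.019763 and τ_data = 11/71.7 = 0.153417, so τ_n = 0.173180.
Rearranging for μ₀: μ₀ = (μ_n·τ_n − τ_data·x̄)/τ₀ = (-5.7211·0.173180 − 0.153417·-4.5) / 0.019763 = -0.300404/0.019763 ≈ -15.2.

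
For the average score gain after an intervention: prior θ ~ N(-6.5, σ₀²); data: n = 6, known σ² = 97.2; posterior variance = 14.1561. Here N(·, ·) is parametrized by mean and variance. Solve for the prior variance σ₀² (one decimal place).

Posterior precision equals prior precision plus data precision: 1/σ_n² = 1/σ₀² + n/σ².
So 1/σ₀² = 1/14.1561 − 6/97.2 = 0.070641 − 0.061728 = 0.008913.
Hence σ₀² = 1/0.008913 ≈ 112.2.

σ₀² = 112.2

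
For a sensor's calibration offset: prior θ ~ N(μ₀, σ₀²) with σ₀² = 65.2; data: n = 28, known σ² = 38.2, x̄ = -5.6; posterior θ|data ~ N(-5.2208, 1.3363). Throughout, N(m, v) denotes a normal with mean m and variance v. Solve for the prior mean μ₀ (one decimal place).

The posterior mean is a precision-weighted average: μ_n = (τ₀μ₀ + τ_data·x̄)/(τ₀+τ_data), with τ₀=1/σ₀² and τ_data=n/σ².
Here τ₀ = 1/65.2 = 0.015337 and τ_data = 28/38.2 = 0.732984, so τ_n = 0.748321.
Rearranging for μ₀: μ₀ = (μ_n·τ_n − τ_data·x̄)/τ₀ = (-5.2208·0.748321 − 0.732984·-5.6) / 0.015337 = 0.197876/0.015337 ≈ 12.9.

μ₀ = 12.9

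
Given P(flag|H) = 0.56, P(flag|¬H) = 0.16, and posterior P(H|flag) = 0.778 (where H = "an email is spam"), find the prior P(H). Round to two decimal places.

In odds form, posterior odds = prior odds × likelihood ratio, so prior odds = posterior odds ÷ LR.
Posterior odds = 0.778/(1−0.778) = 3.5045. LR = 0.56/0.16 = 3.5000.
Prior odds = 3.5045/3.5000 = 1.0013, so P(H) = 1.0013/(1+1.0013) ≈ 0.50.

P(H) = 0.50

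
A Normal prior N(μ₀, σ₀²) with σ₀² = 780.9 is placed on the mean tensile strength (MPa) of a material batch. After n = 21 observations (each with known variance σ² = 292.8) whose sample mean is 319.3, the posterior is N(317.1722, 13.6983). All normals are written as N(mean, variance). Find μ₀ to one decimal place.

The posterior mean is a precision-weighted average: μ_n = (τ₀μ₀ + τ_data·x̄)/(τ₀+τ_data), with τ₀=1/σ₀² and τ_data=n/σ².
Here τ₀ = 1/780.9 = 0.001281 and τ_data = 21/292.8 = 0.071721, so τ_n = 0.073002.
Rearranging for μ₀: μ₀ = (μ_n·τ_n − τ_data·x̄)/τ₀ = (317.1722·0.073002 − 0.071721·319.3) / 0.001281 = 0.253690/0.001281 ≈ 198.0.

μ₀ = 198.0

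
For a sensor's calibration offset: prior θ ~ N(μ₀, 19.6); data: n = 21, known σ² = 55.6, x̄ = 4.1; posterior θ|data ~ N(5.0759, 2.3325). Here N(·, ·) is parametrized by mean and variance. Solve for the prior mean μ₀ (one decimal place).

With known observation variance, the Normal–Normal posterior has precision τ_n = τ₀ + n/σ² and mean μ_n = (τ₀μ₀ + (n/σ²)x̄)/τ_n.
Here τ₀ = 1/19.6 = 0.051020 and τ_data = 21/55.6 = 0.377698, so τ_n = 0.428718.
Rearranging for μ₀: μ₀ = (μ_n·τ_n − τ_data·x̄)/τ₀ = (5.0759·0.428718 − 0.377698·4.1) / 0.051020 = 0.627568/0.051020 ≈ 12.3.

μ₀ = 12.3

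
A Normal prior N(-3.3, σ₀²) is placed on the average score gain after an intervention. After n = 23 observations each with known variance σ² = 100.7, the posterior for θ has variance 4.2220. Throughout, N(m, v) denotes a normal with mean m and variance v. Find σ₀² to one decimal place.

For the Normal–Normal model with known σ², precisions add: τ_n = τ₀ + n/σ².
So 1/σ₀² = 1/4.2220 − 23/100.7 = 0.236855 − 0.228401 = 0.008454.
Hence σ₀² = 1/0.008454 ≈ 118.3.

σ₀² = 118.3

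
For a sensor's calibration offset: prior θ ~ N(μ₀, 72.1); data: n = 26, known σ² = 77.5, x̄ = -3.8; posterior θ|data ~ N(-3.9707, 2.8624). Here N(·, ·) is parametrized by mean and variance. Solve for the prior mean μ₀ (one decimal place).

μ₀ = -8.1

With known observation variance, the Normal–Normal posterior has precision τ_n = τ₀ + n/σ² and mean μ_n = (τ₀μ₀ + (n/σ²)x̄)/τ_n.
Here τ₀ = 1/72.1 = 0.013870 and τ_data = 26/77.5 = 0.335484, so τ_n = 0.349354.
Rearranging for μ₀: μ₀ = (μ_n·τ_n − τ_data·x̄)/τ₀ = (-3.9707·0.349354 − 0.335484·-3.8) / 0.013870 = -0.112341/0.013870 ≈ -8.1.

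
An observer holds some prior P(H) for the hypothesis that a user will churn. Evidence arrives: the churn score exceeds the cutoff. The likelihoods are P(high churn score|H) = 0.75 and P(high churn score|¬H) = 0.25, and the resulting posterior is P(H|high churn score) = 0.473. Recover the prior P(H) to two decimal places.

Bayes' rule in odds form gives O(H|E) = O(H)·[P(E|H)/P(E|¬H)], hence O(H) = O(H|E)/LR.
Posterior odds = 0.473/(1−0.473) = 0.8975. LR = 0.75/0.25 = 3.0000.
Prior odds = 0.8975/3.0000 = 0.2992, so P(H) = 0.2992/(1+0.2992) ≈ 0.23.

P(H) = 0.23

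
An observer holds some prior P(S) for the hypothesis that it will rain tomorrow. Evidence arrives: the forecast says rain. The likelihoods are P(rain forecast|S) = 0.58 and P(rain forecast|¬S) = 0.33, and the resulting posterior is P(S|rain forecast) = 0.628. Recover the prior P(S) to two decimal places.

Bayes' rule in odds form gives O(S|E) = O(S)·[P(E|S)/P(E|¬S)], hence O(S) = O(S|E)/LR.
Posterior odds = 0.628/(1−0.628) = 1.6882. LR = 0.58/0.33 = 1.7576.
Prior odds = 1.6882/1.7576 = 0.9605, so P(S) = 0.9605/(1+0.9605) ≈ 0.49.

P(S) = 0.49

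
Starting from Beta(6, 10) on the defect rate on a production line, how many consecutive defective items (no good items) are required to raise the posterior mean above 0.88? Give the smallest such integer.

k = 68

After k defective items and 0 good items the posterior is Beta(6+k, 10), with mean (6+k)/(6+10+k).
Set (6+k)/(16+k) > 0.88 and solve: k > (0.88·16 − 6)/(1 − 0.88) = 67.333.
The smallest integer exceeding 67.333 is 68.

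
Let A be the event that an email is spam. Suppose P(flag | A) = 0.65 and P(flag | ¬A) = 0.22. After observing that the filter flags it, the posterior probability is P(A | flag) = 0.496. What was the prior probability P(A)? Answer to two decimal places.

In odds form, posterior odds = prior odds × likelihood ratio, so prior odds = posterior odds ÷ LR.
Posterior odds = 0.496/(1−0.496) = 0.9841. LR = 0.65/0.22 = 2.9545.
Prior odds = 0.9841/2.9545 = 0.3331, so P(A) = 0.3331/(1+0.3331) ≈ 0.25.

P(A) = 0.25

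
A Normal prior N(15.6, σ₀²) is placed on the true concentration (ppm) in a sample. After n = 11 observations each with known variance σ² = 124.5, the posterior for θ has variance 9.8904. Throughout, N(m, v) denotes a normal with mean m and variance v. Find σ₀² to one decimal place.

For the Normal–Normal model with known σ², precisions add: τ_n = τ₀ + n/σ².
So 1/σ₀² = 1/9.8904 − 11/124.5 = 0.101108 − 0.088353 = 0.012755.
Hence σ₀² = 1/0.012755 ≈ 78.4.

σ₀² = 78.4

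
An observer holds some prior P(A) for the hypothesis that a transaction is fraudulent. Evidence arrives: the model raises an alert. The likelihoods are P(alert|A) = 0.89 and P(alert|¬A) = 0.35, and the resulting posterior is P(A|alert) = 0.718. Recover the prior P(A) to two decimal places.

In odds form, posterior odds = prior odds × likelihood ratio, so prior odds = posterior odds ÷ LR.
Posterior odds = 0.718/(1−0.718) = 2.5461. LR = 0.89/0.35 = 2.5429.
Prior odds = 2.5461/2.5429 = 1.0013, so P(A) = 1.0013/(1+1.0013) ≈ 0.50.

P(A) = 0.50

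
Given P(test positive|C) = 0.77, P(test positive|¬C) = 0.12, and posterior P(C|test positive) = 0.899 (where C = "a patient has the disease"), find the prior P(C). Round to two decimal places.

In odds form, posterior odds = prior odds × likelihood ratio, so prior odds = posterior odds ÷ LR.
Posterior odds = 0.899/(1−0.899) = 8.9010. LR = 0.77/0.12 = 6.4167.
Prior odds = 8.9010/6.4167 = 1.3872, so P(C) = 1.3872/(1+1.3872) ≈ 0.58.

P(C) = 0.58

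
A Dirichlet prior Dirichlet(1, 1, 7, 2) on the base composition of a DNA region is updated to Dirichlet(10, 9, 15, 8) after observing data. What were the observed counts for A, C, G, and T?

For a Dirichlet(α) prior with multinomial counts c, the posterior is Dirichlet(α + c) componentwise.
Counts are posterior − prior componentwise: 10−1=9, 9−1=8, 15−7=8, 8−2=6.

counts (9, 8, 8, 6)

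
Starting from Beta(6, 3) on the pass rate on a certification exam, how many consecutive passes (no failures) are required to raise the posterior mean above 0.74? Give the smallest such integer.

k = 3

After k passes and 0 failures the posterior is Beta(6+k, 3), with mean (6+k)/(6+3+k).
Set (6+k)/(9+k) > 0.74 and solve: k > (0.74·9 − 6)/(1 − 0.74) = 2.538.
The smallest integer exceeding 2.538 is 3.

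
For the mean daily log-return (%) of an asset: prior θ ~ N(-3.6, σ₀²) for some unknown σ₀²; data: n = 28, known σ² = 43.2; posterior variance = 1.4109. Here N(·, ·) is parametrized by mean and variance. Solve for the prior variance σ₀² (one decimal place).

Posterior precision equals prior precision plus data precision: 1/σ_n² = 1/σ₀² + n/σ².
So 1/σ₀² = 1/1.4109 − 28/43.2 = 0.708767 − 0.648148 = 0.060619.
Hence σ₀² = 1/0.060619 ≈ 16.5.

σ₀² = 16.5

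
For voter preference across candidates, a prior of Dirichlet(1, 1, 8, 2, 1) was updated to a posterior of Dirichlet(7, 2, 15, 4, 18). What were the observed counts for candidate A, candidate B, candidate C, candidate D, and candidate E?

counts (6, 1, 7, 2, 17)

For a Dirichlet(α) prior with multinomial counts c, the posterior is Dirichlet(α + c) componentwise.
Counts are posterior − prior componentwise: 7−1=6, 2−1=1, 15−8=7, 4−2=2, 18−1=17.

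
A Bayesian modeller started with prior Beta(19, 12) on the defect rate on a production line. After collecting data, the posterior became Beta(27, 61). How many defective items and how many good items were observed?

8 defective items and 49 good items

A Beta(a, b) prior with s successes and f failures in binomial data gives a Beta(a+s, b+f) posterior.
So s = 27 − 19 = 8 and f = 61 − 12 = 49.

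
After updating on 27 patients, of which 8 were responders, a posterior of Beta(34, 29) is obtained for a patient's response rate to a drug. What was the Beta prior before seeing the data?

A Beta(a, b) prior with s successes and f failures in binomial data gives a Beta(a+s, b+f) posterior.
Subtract the data counts: 34−8=26, 29−19=10.

Beta(26, 10)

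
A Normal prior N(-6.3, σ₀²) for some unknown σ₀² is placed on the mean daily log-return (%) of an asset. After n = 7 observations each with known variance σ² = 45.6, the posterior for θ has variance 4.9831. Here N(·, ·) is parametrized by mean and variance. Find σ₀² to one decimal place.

For the Normal–Normal model with known σ², precisions add: τ_n = τ₀ + n/σ².
So 1/σ₀² = 1/4.9831 − 7/45.6 = 0.200678 − 0.153509 = 0.047169.
Hence σ₀² = 1/0.047169 ≈ 21.2.

σ₀² = 21.2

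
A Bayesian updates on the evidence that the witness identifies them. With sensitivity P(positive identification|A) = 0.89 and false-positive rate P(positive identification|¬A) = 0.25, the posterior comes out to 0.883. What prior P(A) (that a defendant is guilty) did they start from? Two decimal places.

Bayes' rule in odds form gives O(A|E) = O(A)·[P(E|A)/P(E|¬A)], hence O(A) = O(A|E)/LR.
Posterior odds = 0.883/(1−0.883) = 7.5470. LR = 0.89/0.25 = 3.5600.
Prior odds = 7.5470/3.5600 = 2.1199, so P(A) = 2.1199/(1+2.1199) ≈ 0.68.

P(A) = 0.68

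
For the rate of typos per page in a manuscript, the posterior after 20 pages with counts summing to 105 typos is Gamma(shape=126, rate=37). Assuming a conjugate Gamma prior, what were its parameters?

Gamma(shape=21, rate=17)

Gamma–Poisson conjugacy: posterior shape = α + Σxᵢ, posterior rate = β + n.
So α = 126 − 105 = 21 and β = 37 − 20 = 17.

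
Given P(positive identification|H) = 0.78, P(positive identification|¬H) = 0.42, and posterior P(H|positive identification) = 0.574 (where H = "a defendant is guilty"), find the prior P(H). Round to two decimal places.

Bayes' rule in odds form gives O(H|E) = O(H)·[P(E|H)/P(E|¬H)], hence O(H) = O(H|E)/LR.
Posterior odds = 0.574/(1−0.574) = 1.3474. LR = 0.78/0.42 = 1.8571.
Prior odds = 1.3474/1.8571 = 0.7255, so P(H) = 0.7255/(1+0.7255) ≈ 0.42.

P(H) = 0.42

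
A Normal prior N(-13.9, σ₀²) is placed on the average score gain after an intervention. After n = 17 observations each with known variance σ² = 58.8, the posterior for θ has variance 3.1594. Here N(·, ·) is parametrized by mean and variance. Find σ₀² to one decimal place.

σ₀² = 36.5

For the Normal–Normal model with known σ², precisions add: τ_n = τ₀ + n/σ².
So 1/σ₀² = 1/3.1594 − 17/58.8 = 0.316516 − 0.289116 = 0.027400.
Hence σ₀² = 1/0.027400 ≈ 36.5.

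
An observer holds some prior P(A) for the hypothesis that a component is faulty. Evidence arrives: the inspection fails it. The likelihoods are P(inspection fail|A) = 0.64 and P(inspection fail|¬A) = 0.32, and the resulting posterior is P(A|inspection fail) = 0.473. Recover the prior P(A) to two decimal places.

Bayes' rule in odds form gives O(A|E) = O(A)·[P(E|A)/P(E|¬A)], hence O(A) = O(A|E)/LR.
Posterior odds = 0.473/(1−0.473) = 0.8975. LR = 0.64/0.32 = 2.0000.
Prior odds = 0.8975/2.0000 = 0.4487, so P(A) = 0.4487/(1+0.4487) ≈ 0.31.

P(A) = 0.31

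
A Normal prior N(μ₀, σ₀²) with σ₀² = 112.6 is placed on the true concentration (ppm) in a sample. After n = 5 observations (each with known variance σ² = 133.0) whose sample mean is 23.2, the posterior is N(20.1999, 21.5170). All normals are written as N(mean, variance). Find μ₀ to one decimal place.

With known observation variance, the Normal–Normal posterior has precision τ_n = τ₀ + n/σ² and mean μ_n = (τ₀μ₀ + (n/σ²)x̄)/τ_n.
Here τ₀ = 1/112.6 = 0.008881 and τ_data = 5/133.0 = 0.037594, so τ_n = 0.046475.
Rearranging for μ₀: μ₀ = (μ_n·τ_n − τ_data·x̄)/τ₀ = (20.1999·0.046475 − 0.037594·23.2) / 0.008881 = 0.066610/0.008881 ≈ 7.5.

μ₀ = 7.5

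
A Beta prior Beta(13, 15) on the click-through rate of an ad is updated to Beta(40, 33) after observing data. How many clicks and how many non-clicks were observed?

Under Beta–binomial conjugacy the posterior parameters are (α+s, β+f).
So s = 40 − 13 = 27 and f = 33 − 15 = 18.

27 clicks and 18 non-clicks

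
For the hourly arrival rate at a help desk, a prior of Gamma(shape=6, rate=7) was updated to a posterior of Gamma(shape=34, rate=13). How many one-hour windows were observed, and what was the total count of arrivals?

n = 6 one-hour windows with total 28 arrivals

Gamma–Poisson conjugacy: posterior shape = α + Σxᵢ, posterior rate = β + n.
Matching: Σxᵢ = 34 − 6 = 28 and n = 13 − 7 = 6.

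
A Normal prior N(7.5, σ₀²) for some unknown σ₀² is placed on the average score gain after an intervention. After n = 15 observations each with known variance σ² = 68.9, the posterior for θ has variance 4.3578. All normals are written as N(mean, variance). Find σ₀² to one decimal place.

For the Normal–Normal model with known σ², precisions add: τ_n = τ₀ + n/σ².
So 1/σ₀² = 1/4.3578 − 15/68.9 = 0.229474 − 0.217707 = 0.011767.
Hence σ₀² = 1/0.011767 ≈ 85.0.

σ₀² = 85.0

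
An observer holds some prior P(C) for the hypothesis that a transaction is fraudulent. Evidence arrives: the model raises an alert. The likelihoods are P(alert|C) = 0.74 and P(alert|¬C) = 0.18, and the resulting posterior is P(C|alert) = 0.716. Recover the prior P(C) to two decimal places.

Bayes' rule in odds form gives O(C|E) = O(C)·[P(E|C)/P(E|¬C)], hence O(C) = O(C|E)/LR.
Posterior odds = 0.716/(1−0.716) = 2.5211. LR = 0.74/0.18 = 4.1111.
Prior odds = 2.5211/4.1111 = 0.6132, so P(C) = 0.6132/(1+0.6132) ≈ 0.38.

P(C) = 0.38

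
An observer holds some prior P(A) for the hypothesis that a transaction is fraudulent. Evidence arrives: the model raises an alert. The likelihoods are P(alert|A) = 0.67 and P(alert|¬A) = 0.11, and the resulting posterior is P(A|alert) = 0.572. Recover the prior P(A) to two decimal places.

P(A) = 0.18

In odds form, posterior odds = prior odds × likelihood ratio, so prior odds = posterior odds ÷ LR.
Posterior odds = 0.572/(1−0.572) = 1.3364. LR = 0.67/0.11 = 6.0909.
Prior odds = 1.3364/6.0909 = 0.2194, so P(A) = 0.2194/(1+0.2194) ≈ 0.18.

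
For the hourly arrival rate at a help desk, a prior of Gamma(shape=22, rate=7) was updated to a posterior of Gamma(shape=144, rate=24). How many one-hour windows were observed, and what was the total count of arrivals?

n = 17 one-hour windows with total 122 arrivals

Gamma–Poisson conjugacy: posterior shape = α + Σxᵢ, posterior rate = β + n.
Matching: Σxᵢ = 144 − 22 = 122 and n = 24 − 7 = 17.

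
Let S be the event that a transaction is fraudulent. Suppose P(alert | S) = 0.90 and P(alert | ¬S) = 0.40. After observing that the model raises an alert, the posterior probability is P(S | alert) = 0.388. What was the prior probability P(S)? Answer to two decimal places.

In odds form, posterior odds = prior odds × likelihood ratio, so prior odds = posterior odds ÷ LR.
Posterior odds = 0.388/(1−0.388) = 0.6340. LR = 0.90/0.40 = 2.2500.
Prior odds = 0.6340/2.2500 = 0.2818, so P(S) = 0.2818/(1+0.2818) ≈ 0.22.

P(S) = 0.22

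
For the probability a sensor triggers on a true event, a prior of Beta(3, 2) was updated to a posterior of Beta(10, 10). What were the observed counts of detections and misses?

A Beta(α, β) prior with s successes and f failures in binomial data gives a Beta(α+s, β+f) posterior.
Match parameters: s=10−3=7, f=10−2=8.

7 detections and 8 misses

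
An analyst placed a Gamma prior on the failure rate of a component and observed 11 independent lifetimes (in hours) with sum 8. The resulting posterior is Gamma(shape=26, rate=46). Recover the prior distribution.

Gamma(shape=15, rate=38)

For an exponential likelihood with a Gamma(α, β) prior on the rate, n observations with total T give posterior Gamma(α+n, β+T).
So α = 26 − 11 = 15 and β = 46 − 8 = 38.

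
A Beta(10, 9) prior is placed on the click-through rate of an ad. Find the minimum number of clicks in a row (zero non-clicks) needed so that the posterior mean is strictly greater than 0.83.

After k clicks and 0 non-clicks the posterior is Beta(10+k, 9), with mean (10+k)/(10+9+k).
Set (10+k)/(19+k) > 0.83 and solve: k > (0.83·19 − 10)/(1 − 0.83) = 33.941.
The smallest integer exceeding 33.941 is 34.

k = 34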